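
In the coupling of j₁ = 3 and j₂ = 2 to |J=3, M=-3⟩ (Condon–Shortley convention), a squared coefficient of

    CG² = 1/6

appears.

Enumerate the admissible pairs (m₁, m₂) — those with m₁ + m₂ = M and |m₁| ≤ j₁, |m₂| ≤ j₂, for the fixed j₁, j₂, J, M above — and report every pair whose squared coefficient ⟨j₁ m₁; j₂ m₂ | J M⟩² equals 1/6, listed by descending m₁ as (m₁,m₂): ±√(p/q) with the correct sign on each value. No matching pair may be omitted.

(-1,-2): +√(1/6)

Admissible pairs with m₁+m₂ = M = -3: (-3,0), (-2,-1), (-1,-2)
  (m₁,m₂)=(-1,-2): CG² = 1/6, CG = +√(1/6)   ← matches the target
  (m₁,m₂)=(-2,-1): CG² = 5/12, CG = −√(5/12)
  (m₁,m₂)=(-3,0): CG² = 5/12, CG = +√(5/12)
Pairs with CG² = 1/6: (-1,-2): +√(1/6)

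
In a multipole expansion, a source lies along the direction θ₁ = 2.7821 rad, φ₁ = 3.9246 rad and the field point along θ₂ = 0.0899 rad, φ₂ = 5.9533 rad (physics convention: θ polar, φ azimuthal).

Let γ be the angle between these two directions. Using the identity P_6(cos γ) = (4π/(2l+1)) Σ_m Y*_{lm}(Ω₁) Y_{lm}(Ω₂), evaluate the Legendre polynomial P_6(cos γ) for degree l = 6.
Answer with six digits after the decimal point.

Summing Y*_{l m}(θ₁,φ₁)·Y_{l m}(θ₂,φ₂) over m ∈ [−6, 6]; prefactor 4π/(2·6+1) = 0.966644:
  [-6]  conj(Y_{6,-6})(Ω₁) = (-0.000013, -0.000916) ; Y_{6,-6}(Ω₂) = (-0.000000, 0.000000) ; Δ = (0.000000, 0.000000)
  [-5]  conj(Y_{6,-5})(Ω₁) = (-0.006040, -0.005897) ; Y_{6,-5}(Ω₂) = (-0.000001, 0.000010) ; Δ = (0.000000, -0.000000)
  [-4]  conj(Y_{6,-4})(Ω₁) = (-0.047207, 0.000451) ; Y_{6,-4}(Ω₂) = (0.000057, 0.000223) ; Δ = (-0.000003, -0.000010)
  [-3]  conj(Y_{6,-3})(Ω₁) = (-0.123726, 0.125514) ; Y_{6,-3}(Ω₂) = (0.002039, 0.003104) ; Δ = (-0.000642, -0.000128)
  [-2]  conj(Y_{6,-2})(Ω₁) = (0.002036, 0.425853) ; Y_{6,-2}(Ω₂) = (0.032390, 0.025126) ; Δ = (-0.010634, 0.013845)
  [-1]  conj(Y_{6,-1})(Ω₁) = (0.389452, 0.387594) ; Y_{6,-1}(Ω₂) = (0.268771, 0.092026) ; Δ = (0.069004, 0.140014)
  [+0]  conj(Y_{6,0})(Ω₁) = (0.035590, -0.000000) ; Y_{6,0}(Ω₂) = (0.932580, 0.000000) ; Δ = (0.033190, 0.000000)
  [+1]  conj(Y_{6,1})(Ω₁) = (-0.389452, 0.387594) ; Y_{6,1}(Ω₂) = (-0.268771, 0.092026) ; Δ = (0.069004, -0.140014)
  [+2]  conj(Y_{6,2})(Ω₁) = (0.002036, -0.425853) ; Y_{6,2}(Ω₂) = (0.032390, -0.025126) ; Δ = (-0.010634, -0.013845)
  [+3]  conj(Y_{6,3})(Ω₁) = (0.123726, 0.125514) ; Y_{6,3}(Ω₂) = (-0.002039, 0.003104) ; Δ = (-0.000642, 0.000128)
  [+4]  conj(Y_{6,4})(Ω₁) = (-0.047207, -0.000451) ; Y_{6,4}(Ω₂) = (0.000057, -0.000223) ; Δ = (-0.000003, 0.000010)
  [+5]  conj(Y_{6,5})(Ω₁) = (0.006040, -0.005897) ; Y_{6,5}(Ω₂) = (0.000001, 0.000010) ; Δ = (0.000000, 0.000000)
  [+6]  conj(Y_{6,6})(Ω₁) = (-0.000013, 0.000916) ; Y_{6,6}(Ω₂) = (-0.000000, -0.000000) ; Δ = (0.000000, -0.000000)
Total Σ_m = (0.148642, -0.000000). Multiply by 0.966644: (0.143684, -0.000000). P_6(cos γ) = 0.143684

0.143684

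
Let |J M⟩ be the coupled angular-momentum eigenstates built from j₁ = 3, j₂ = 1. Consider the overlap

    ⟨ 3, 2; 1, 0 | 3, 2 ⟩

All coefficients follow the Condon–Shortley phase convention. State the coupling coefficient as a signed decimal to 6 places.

+√(1/3) ≈ +0.577350

√[7·1!5!1!/8! · 5!1!1!1!5!1!] = √(300)
  +(−1)^0/∏(0,1,1,1,4,0)! = 1/24  (running 1/24)
  +(−1)^1/∏(1,0,0,0,5,1)! = -1/120  (running 1/30)
⟨..|..⟩ = √(300)·(1/30) = +0.577350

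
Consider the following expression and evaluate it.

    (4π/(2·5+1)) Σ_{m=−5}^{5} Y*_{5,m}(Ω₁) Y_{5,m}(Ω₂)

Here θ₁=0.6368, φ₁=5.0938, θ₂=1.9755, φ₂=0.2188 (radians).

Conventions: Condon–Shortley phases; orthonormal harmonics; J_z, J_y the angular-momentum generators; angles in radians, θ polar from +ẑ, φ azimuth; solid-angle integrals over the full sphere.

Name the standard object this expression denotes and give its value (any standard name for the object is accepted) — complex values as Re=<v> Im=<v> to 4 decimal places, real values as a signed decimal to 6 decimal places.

This sum is the spherical-harmonic addition theorem: it equals the Legendre polynomial P_l(cos γ) of the angle γ between the two directions.
Term-by-term m-sum for l=5 (normalisation 4π/11 = 1.142397):
  m=-5: (0.03257 + 0.01138j) × (0.13979 - 0.27063j) = 0.00763 - 0.00722j  (running Σ = 0.00763 - 0.00722j)
  m=-4: (0.00666 + 0.14738j) × (-0.26442 + 0.31675j) = -0.04844 - 0.03686j  (running Σ = -0.04081 - 0.04408j)
  m=-3: (-0.31902 + 0.14498j) × (0.08415 - 0.06482j) = -0.01745 + 0.03288j  (running Σ = -0.05825 - 0.01120j)
  m=-2: (-0.32712 - 0.31268j) × (0.27318 - 0.12781j) = -0.12933 - 0.04361j  (running Σ = -0.18758 - 0.05481j)
  m=-1: (0.05141 - 0.12818j) × (-0.19133 + 0.04254j) = -0.00438 + 0.02671j  (running Σ = -0.19196 - 0.02810j)
  m=0: (-0.36899 + 0.00000j) × (-0.26072 + 0.00000j) = 0.09620 + 0.00000j  (running Σ = -0.09576 - 0.02810j)
  m=1: (-0.05141 - 0.12818j) × (0.19133 + 0.04254j) = -0.00438 - 0.02671j  (running Σ = -0.10014 - 0.05481j)
  m=2: (-0.32712 + 0.31268j) × (0.27318 + 0.12781j) = -0.12933 + 0.04361j  (running Σ = -0.22947 - 0.01120j)
  m=3: (0.31902 + 0.14498j) × (-0.08415 - 0.06482j) = -0.01745 - 0.03288j  (running Σ = -0.24692 - 0.04408j)
  m=4: (0.00666 - 0.14738j) × (-0.26442 - 0.31675j) = -0.04844 + 0.03686j  (running Σ = -0.29536 - 0.00722j)
  m=5: (-0.03257 + 0.01138j) × (-0.13979 - 0.27063j) = 0.00763 + 0.00722j  (running Σ = -0.28772 - 0.00000j)
Σ over m = -0.28772 - 0.00000j; ×(4π/11) → -0.32869 - 0.00000j. Real part: -0.328695

Legendre polynomial (addition theorem), -0.328695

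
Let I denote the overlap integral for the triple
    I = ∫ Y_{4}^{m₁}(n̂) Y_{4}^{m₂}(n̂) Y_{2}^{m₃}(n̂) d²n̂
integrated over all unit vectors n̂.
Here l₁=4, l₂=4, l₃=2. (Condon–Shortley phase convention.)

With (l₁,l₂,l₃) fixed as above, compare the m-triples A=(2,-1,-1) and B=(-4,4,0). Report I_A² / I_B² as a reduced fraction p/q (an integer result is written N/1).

243/784

Same 4,4,2: normalisation and zero-m 3j drop out of the ratio.
A: Δ: 6! 2! 2! / 11! → 1/13860; sum: t=1:−1/240 t=2:+1/96 = 1/160; 3j²(4 4 2; 2 -1 -1) = Δ·Π!·Σ² = 27/1540  (sign -1)
B: Δ: 6! 2! 2! / 11! → 1/13860; sum: t=6:+1/2880 = 1/2880; 3j²(4 4 2; -4 4 0) = Δ·Π!·Σ² = 28/495  (sign +1)
I_A²/I_B² = (27/1540)/(28/495) = 243/784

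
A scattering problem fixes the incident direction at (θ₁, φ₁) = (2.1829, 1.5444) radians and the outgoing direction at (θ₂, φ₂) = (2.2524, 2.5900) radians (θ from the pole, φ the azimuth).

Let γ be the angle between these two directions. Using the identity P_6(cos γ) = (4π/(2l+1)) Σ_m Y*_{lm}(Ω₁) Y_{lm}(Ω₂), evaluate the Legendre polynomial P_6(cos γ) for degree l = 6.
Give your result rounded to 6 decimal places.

Term-by-term m-sum for l=6 (normalisation 4π/13 = 0.966644):
  term(m=-6) = (0.015382, 0.000147)   from Y*(Ω₁)=(-0.143376, 0.022899), Y(Ω₂)=(-0.104455, -0.017711)
  term(m=-5) = (0.051842, 0.091472)   from Y*(Ω₁)=(-0.046469, -0.350038), Y(Ω₂)=(-0.276116, 0.111448)
  term(m=-4) = (-0.093027, 0.158776)   from Y*(Ω₁)=(0.418950, -0.044400), Y(Ω₂)=(-0.259301, 0.351505)
  term(m=-3) = (-0.034041, -0.000163)   from Y*(Ω₁)=(0.010254, 0.129213), Y(Ω₂)=(-0.022030, 0.261696)
  term(m=-2) = (-0.027104, -0.047295)   from Y*(Ω₁)=(0.293180, -0.015492), Y(Ω₂)=(-0.083692, -0.165738)
  term(m=-1) = (0.043746, -0.075491)   from Y*(Ω₁)=(0.006686, 0.253239), Y(Ω₂)=(-0.293337, -0.180490)
  term(m=+0) = (0.021996, 0.000000)   from Y*(Ω₁)=(0.231628, -0.000000), Y(Ω₂)=(0.094962, 0.000000)
  term(m=+1) = (0.043746, 0.075491)   from Y*(Ω₁)=(-0.006686, 0.253239), Y(Ω₂)=(0.293337, -0.180490)
  term(m=+2) = (-0.027104, 0.047295)   from Y*(Ω₁)=(0.293180, 0.015492), Y(Ω₂)=(-0.083692, 0.165738)
  term(m=+3) = (-0.034041, 0.000163)   from Y*(Ω₁)=(-0.010254, 0.129213), Y(Ω₂)=(0.022030, 0.261696)
  term(m=+4) = (-0.093027, -0.158776)   from Y*(Ω₁)=(0.418950, 0.044400), Y(Ω₂)=(-0.259301, -0.351505)
  term(m=+5) = (0.051842, -0.091472)   from Y*(Ω₁)=(0.046469, -0.350038), Y(Ω₂)=(0.276116, 0.111448)
  term(m=+6) = (0.015382, -0.000147)   from Y*(Ω₁)=(-0.143376, -0.022899), Y(Ω₂)=(-0.104455, 0.017711)
Accumulated sum (-0.064410, -0.000000); after 4π/(2l+1) scaling, (-0.062261, -0.000000) ⇒ P_6 = -0.062261

-0.062261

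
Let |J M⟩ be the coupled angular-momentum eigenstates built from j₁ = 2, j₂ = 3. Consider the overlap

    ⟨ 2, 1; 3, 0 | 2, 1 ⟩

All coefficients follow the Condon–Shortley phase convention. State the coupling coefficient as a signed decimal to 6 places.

√[5·3!1!3!/8! · 3!1!3!3!3!1!] = √(81/14)
  +(−1)^0/∏(0,3,1,3,0,0)! = 1/36  (running 1/36)
  +(−1)^1/∏(1,2,0,2,1,1)! = -1/4  (running -2/9)
⟨..|..⟩ = √(81/14)·(-2/9) = -0.534522

−√(2/7) ≈ -0.534522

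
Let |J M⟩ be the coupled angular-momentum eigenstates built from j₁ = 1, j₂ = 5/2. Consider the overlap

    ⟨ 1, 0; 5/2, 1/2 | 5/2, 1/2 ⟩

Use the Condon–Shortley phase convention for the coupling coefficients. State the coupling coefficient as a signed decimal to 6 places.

√[6·1!1!4!/7! · 1!1!3!2!3!2!] = √(144/35)
  +(−1)^0/∏(0,1,1,3,0,1)! = 1/6  (running 1/6)
  +(−1)^1/∏(1,0,0,2,1,2)! = -1/4  (running -1/12)
⟨..|..⟩ = √(144/35)·(-1/12) = -0.169031

−√(1/35) ≈ -0.169031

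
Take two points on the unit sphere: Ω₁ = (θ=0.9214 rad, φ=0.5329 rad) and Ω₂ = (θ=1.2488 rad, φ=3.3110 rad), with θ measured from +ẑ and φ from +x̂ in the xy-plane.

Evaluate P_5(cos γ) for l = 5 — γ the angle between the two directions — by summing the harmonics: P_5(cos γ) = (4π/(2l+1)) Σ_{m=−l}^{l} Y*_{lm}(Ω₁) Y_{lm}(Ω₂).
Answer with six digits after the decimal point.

-0.056242

Addition theorem: P_5(cos γ) = (4π/11) Σ_m Y*_{lm}(Ω₁) Y_{lm}(Ω₂), m = −5…5:
  m=-5: (-0.132132+0.068302i) × (-0.236082+0.267140i) = +0.012948-0.051422i  (running Σ = +0.012948-0.051422i)
  m=-4: (-0.189942+0.302422i) × (+0.293006-0.235796i) = +0.015656+0.133399i  (running Σ = +0.028604+0.081976i)
  m=-3: (-0.011172+0.400257i) × (+0.025455-0.014179i) = +0.005391+0.010347i  (running Σ = +0.033995+0.092323i)
  m=-2: (+0.030510+0.055191i) × (-0.318424+0.112214i) = -0.015908-0.014151i  (running Σ = +0.018086+0.078173i)
  m=-1: (-0.288131-0.169945i) × (+0.057332-0.009807i) = -0.018186-0.006918i  (running Σ = -0.000100+0.071255i)
  m=0: (-0.153666-0.000000i) × (+0.319085+0.000000i) = -0.049032-0.000000i  (running Σ = -0.049132+0.071255i)
  m=1: (+0.288131-0.169945i) × (-0.057332-0.009807i) = -0.018186+0.006918i  (running Σ = -0.067318+0.078173i)
  m=2: (+0.030510-0.055191i) × (-0.318424-0.112214i) = -0.015908+0.014151i  (running Σ = -0.083226+0.092323i)
  m=3: (+0.011172+0.400257i) × (-0.025455-0.014179i) = +0.005391-0.010347i  (running Σ = -0.077835+0.081976i)
  m=4: (-0.189942-0.302422i) × (+0.293006+0.235796i) = +0.015656-0.133399i  (running Σ = -0.062180-0.051422i)
  m=5: (+0.132132+0.068302i) × (+0.236082+0.267140i) = +0.012948+0.051422i  (running Σ = -0.049232-0.000000i)
Accumulated sum -0.049232-0.000000i; after 4π/(2l+1) scaling, -0.056242-0.000000i ⇒ P_5 = -0.056242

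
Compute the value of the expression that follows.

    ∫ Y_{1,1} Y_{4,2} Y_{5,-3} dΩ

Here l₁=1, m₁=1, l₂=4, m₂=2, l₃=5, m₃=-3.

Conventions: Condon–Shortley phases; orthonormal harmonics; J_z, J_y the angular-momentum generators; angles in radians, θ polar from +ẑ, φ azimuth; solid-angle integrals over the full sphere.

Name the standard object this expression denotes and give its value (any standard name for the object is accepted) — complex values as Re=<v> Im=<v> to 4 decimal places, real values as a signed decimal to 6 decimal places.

Gaunt coefficient, -0.259847

This is a Gaunt coefficient — the integral of a triple product of spherical harmonics over the sphere.
Rules hold: Σm=0, L=10 even, 3≤5≤5.
N = 3·9·11 = 297
Δ = 0!·2!·8!/11! = 1/495
Racah Σ t=0..0: t=0:+1/576 = 1/576
⇒ 3j(1 4 5; 0 0 0)² = 5/99, sgn -1
Racah Σ t=0..0: t=0:+1/2880 = 1/2880
⇒ 3j(1 4 5; 1 2 -3)² = 28/495, sgn +1
4πI² = N·(3j₀)²·(3jₘ)² = 28/33
I = -1·√(0.848485/4π) = -0.25984664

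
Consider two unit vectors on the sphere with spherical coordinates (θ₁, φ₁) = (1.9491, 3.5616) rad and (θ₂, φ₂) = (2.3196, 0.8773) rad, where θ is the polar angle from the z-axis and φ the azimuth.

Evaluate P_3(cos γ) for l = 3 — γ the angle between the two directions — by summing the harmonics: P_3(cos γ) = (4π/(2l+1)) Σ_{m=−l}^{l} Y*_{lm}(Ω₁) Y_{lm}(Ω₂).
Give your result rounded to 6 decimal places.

Addition theorem: P_3(cos γ) = (4π/7) Σ_m Y*_{lm}(Ω₁) Y_{lm}(Ω₂), m = −3…3:
  m=-3: (-0.102390-0.318792i) × (-0.143140-0.080009i) = -0.010850+0.053824i  (running Σ = -0.010850+0.053824i)
  m=-2: (-0.217571-0.242737i) × (+0.068229+0.367014i) = +0.074243-0.096413i  (running Σ = +0.063393-0.042589i)
  m=-1: (+0.087183+0.038934i) × (+0.199324-0.239794i) = +0.026714-0.013145i  (running Σ = +0.090107-0.055735i)
  m=0: (+0.319481-0.000000i) × (+0.173464+0.000000i) = +0.055418+0.000000i  (running Σ = +0.145525-0.055735i)
  m=1: (-0.087183+0.038934i) × (-0.199324-0.239794i) = +0.026714+0.013145i  (running Σ = +0.172239-0.042589i)
  m=2: (-0.217571+0.242737i) × (+0.068229-0.367014i) = +0.074243+0.096413i  (running Σ = +0.246482+0.053824i)
  m=3: (+0.102390-0.318792i) × (+0.143140-0.080009i) = -0.010850-0.053824i  (running Σ = +0.235632+0.000000i)
Σ over m = +0.235632+0.000000i; ×(4π/7) → +0.423006+0.000000i. Real part: 0.423006

0.423006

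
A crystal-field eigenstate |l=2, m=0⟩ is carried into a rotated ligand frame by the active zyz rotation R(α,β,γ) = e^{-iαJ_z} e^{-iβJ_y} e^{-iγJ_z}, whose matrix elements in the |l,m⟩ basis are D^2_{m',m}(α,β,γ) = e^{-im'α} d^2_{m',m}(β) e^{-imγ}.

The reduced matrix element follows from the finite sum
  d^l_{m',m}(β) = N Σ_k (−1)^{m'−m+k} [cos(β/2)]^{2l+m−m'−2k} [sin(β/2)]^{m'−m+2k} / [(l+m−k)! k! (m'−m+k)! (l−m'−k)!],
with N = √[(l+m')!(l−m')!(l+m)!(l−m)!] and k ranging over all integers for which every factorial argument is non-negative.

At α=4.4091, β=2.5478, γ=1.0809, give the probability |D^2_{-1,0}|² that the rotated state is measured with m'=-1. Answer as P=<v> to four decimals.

P=0.3226

Split into d^2_{-1,0}(β=2.5478) × two z-phases.
c=cos(2.547800/2)=0.292554, s=sin(2.547800/2)=0.956249; N=√[1·6·2·2]=4.898979
k∈{1,2} keeps every argument non-negative
  k=1: (−1)^0·4.8990/(2)·0.2926^3·0.9562^1 = +0.058649
  k=2: (−1)^1·4.8990/(2)·0.2926^1·0.9562^3 = -0.626606
d^2_{-1,0}(2.5478) = +0.058649 -0.626606 = -0.567956
|D^2_{-1,0}|² = |d^2_{-1,0}(β)|² = (-0.567956)² = 0.322574 (the z-rotation phases have unit modulus)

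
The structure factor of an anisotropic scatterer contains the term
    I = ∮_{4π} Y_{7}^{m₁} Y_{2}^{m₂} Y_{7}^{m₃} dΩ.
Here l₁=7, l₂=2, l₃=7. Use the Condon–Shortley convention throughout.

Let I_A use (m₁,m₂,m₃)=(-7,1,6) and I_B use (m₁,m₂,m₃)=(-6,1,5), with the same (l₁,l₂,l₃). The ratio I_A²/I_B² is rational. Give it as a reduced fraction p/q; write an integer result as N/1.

l's match ⇒ only the (l;m) 3-j factors differ between A and B.
A: triangle coeff Δ(7,2,7) = 1/185640; Σ_t [2,2]: t=2:+1/958003200 = 1/958003200; (3j)²=13/680 [(7 2 7; -7 1 6)], sign=-1
B: triangle coeff Δ(7,2,7) = 1/185640; Σ_t [1,2]: t=1:−1/958003200 t=2:+1/79833600 = 1/87091200; (3j)²=121/4760 [(7 2 7; -6 1 5)], sign=+1
I_A²/I_B² = (13/680)/(121/4760) = 91/121

91/121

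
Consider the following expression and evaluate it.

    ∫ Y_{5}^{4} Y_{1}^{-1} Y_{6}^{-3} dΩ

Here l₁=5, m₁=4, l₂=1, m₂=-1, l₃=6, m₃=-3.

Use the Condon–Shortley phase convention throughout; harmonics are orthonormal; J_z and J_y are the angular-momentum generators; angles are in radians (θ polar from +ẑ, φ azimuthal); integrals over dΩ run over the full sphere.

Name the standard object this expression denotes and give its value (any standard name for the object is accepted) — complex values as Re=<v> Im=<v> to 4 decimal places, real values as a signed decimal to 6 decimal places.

This is a Gaunt coefficient — the integral of a triple product of spherical harmonics over the sphere.
m-sum 0 ✓  L=12 even ✓  4≤6≤6 ✓
Π(2lᵢ+1) = 11×3×13 = 429
triangle coeff Δ(5,1,6) = 1/858
Σ_t [0,0]: t=0:+1/14400 = 1/14400
(3j)²=6/143 [(5 1 6; 0 0 0)], sign=+1
Σ_t [0,0]: t=0:+1/725760 = 1/725760
(3j)²=1/286 [(5 1 6; 4 -1 -3)], sign=-1
⇒ 4πI² = 9/143
I = (-1)√(9/143/(4π)) = -0.07076985

Gaunt coefficient, -0.070770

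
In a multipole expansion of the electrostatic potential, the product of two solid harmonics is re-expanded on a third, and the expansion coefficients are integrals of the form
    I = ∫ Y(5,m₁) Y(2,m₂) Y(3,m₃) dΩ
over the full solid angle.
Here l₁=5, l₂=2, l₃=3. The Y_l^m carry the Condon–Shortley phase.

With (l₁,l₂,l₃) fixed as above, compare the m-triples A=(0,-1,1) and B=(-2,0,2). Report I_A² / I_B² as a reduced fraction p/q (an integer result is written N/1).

Same 5,2,3: normalisation and zero-m 3j drop out of the ratio.
A: Δ: 4! 6! 0! / 11! → 1/2310; sum: t=1:−1/288 = -1/288; 3j²(5 2 3; 0 -1 1) = Δ·Π!·Σ² = 5/231  (sign -1)
B: Δ: 4! 6! 0! / 11! → 1/2310; sum: t=2:+1/480 = 1/480; 3j²(5 2 3; -2 0 2) = Δ·Π!·Σ² = 3/110  (sign -1)
I_A²/I_B² = (5/231)/(3/110) = 50/63

50/63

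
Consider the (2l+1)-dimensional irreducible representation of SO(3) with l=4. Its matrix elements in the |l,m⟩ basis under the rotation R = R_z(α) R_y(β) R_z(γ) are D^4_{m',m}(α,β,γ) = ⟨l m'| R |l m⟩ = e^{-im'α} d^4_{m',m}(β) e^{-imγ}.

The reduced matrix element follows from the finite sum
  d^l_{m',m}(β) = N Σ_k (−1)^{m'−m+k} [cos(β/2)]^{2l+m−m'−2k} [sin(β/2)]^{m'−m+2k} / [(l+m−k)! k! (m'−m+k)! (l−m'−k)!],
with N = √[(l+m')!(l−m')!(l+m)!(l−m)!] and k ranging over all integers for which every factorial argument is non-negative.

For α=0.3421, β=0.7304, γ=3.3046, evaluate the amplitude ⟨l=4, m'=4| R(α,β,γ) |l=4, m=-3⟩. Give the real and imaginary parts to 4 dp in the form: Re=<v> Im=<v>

Split into d^4_{4,-3}(β=0.7304) × two z-phases.
With c≡cos(β/2)=0.934052 and s≡sin(β/2)=0.357136, N=[40320·1·1·5040]^{1/2}=14255.272709
The bounds max(0,m−m')=0 and min(l+m,l−m')=0 give 1 term
  k=0: (−1)^7·14255.2727/(5040)·0.9341^1·0.3571^7 = -0.001958
d^4_{4,-3}(0.7304) = -0.001958
D = (+0.201017-0.979588i)·(-0.001958)·(-0.882793-0.469763i) = +0.001248-0.001508i

Re=0.0012 Im=-0.0015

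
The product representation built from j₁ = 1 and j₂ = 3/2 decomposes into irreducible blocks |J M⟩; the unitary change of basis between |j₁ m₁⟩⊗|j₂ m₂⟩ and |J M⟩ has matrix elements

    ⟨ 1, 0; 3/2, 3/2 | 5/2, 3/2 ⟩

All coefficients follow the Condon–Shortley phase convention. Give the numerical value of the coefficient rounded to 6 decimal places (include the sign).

j₁+j₂−J=0  J+j₁−j₂=2  J−j₁+j₂=3  j₁+j₂+J+1=6
(j₁±m₁, j₂±m₂, J±M) = (1,1,3,0,4,1)
P² = 72/5
sum k=0..0:
  [0] +1/6 = 1/6
S = 1/6
C² = P²·S² = 2/5 ; C = +0.632456

+0.632456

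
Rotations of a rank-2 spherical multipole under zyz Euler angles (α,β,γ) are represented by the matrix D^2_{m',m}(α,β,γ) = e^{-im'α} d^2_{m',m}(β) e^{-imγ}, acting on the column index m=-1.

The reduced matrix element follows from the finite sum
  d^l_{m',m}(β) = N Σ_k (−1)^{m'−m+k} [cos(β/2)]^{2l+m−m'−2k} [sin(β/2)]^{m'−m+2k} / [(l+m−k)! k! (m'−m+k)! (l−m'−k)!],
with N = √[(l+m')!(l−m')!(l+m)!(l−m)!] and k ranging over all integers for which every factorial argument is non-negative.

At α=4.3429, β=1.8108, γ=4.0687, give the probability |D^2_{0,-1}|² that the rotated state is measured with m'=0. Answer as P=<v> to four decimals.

P=0.0800

D^2_{0,-1}(4.3429,1.8108,4.0687) = e^{-i·0·4.3429}·d^2_{0,-1}(1.8108)·e^{-i·-1·4.0687}. Compute d first:
Half-angle: c=0.617371, s=0.786672. N=√(2·2·1·6)=4.898979
The bounds max(0,m−m')=0 and min(l+m,l−m')=1 give 2 terms
  k=0: (−1)^1·4.8990/(2)·0.6174^3·0.7867^1 = -0.453428
  k=1: (−1)^2·4.8990/(2)·0.6174^1·0.7867^3 = +0.736212
d^2_{0,-1}(1.8108) = -0.453428 +0.736212 = +0.282785
|D^2_{0,-1}|² = |d^2_{0,-1}(β)|² = (+0.282785)² = 0.079967 (the z-rotation phases have unit modulus)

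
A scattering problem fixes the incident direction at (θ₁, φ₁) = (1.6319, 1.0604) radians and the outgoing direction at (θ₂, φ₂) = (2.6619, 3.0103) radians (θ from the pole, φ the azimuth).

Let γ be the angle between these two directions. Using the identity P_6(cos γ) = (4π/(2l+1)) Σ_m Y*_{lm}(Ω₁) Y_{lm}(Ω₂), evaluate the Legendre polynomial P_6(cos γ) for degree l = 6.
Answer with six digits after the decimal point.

-0.227296

Expand P_6 via completeness: Σ_{m} conj(Y_{6,m}) at Ω₁ times Y_{6,m} at Ω₂ —
  term(m=-6) = +0.001443+0.001700i   from Y*(Ω₁)=+0.476202+0.037801i, Y(Ω₂)=+0.003293+0.003308i
  term(m=-5) = -0.002982+0.001004i   from Y*(Ω₁)=-0.056294+0.084147i, Y(Ω₂)=+0.024621+0.018969i
  term(m=-4) = -0.002288+0.042025i   from Y*(Ω₁)=+0.154039+0.302655i, Y(Ω₂)=+0.107230+0.062134i
  term(m=-3) = -0.034132-0.015798i   from Y*(Ω₁)=-0.116952-0.004635i, Y(Ω₂)=+0.296732+0.123321i
  term(m=-2) = -0.110948+0.105073i   from Y*(Ω₁)=-0.158297+0.258186i, Y(Ω₂)=+0.487267+0.130973i
  term(m=-1) = -0.014019-0.035189i   from Y*(Ω₁)=-0.059969-0.107110i, Y(Ω₂)=+0.305916+0.040397i
  term(m=+0) = +0.090712+0.000000i   from Y*(Ω₁)=-0.293233-0.000000i, Y(Ω₂)=-0.309351+0.000000i
  term(m=+1) = -0.014019+0.035189i   from Y*(Ω₁)=+0.059969-0.107110i, Y(Ω₂)=-0.305916+0.040397i
  term(m=+2) = -0.110948-0.105073i   from Y*(Ω₁)=-0.158297-0.258186i, Y(Ω₂)=+0.487267-0.130973i
  term(m=+3) = -0.034132+0.015798i   from Y*(Ω₁)=+0.116952-0.004635i, Y(Ω₂)=-0.296732+0.123321i
  term(m=+4) = -0.002288-0.042025i   from Y*(Ω₁)=+0.154039-0.302655i, Y(Ω₂)=+0.107230-0.062134i
  term(m=+5) = -0.002982-0.001004i   from Y*(Ω₁)=+0.056294+0.084147i, Y(Ω₂)=-0.024621+0.018969i
  term(m=+6) = +0.001443-0.001700i   from Y*(Ω₁)=+0.476202-0.037801i, Y(Ω₂)=+0.003293-0.003308i
Σ over m = -0.235139-0.000000i; ×(4π/13) → -0.227296-0.000000i. Real part: -0.227296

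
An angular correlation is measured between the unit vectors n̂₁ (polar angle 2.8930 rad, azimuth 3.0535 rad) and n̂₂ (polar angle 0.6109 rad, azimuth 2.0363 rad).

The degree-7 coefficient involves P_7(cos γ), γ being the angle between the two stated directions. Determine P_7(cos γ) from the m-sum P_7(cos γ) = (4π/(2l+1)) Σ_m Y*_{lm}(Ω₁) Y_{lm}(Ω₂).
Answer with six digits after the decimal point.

Addition theorem: P_7(cos γ) = (4π/15) Σ_m Y*_{lm}(Ω₁) Y_{lm}(Ω₂), m = −7…7:
  m=-7: (-0.000022+0.000016i) × (-0.001192-0.010147i) = +0.000000+0.000000i  (running Σ = +0.000000+0.000000i)
  m=-6: (-0.000347+0.000203i) × (+0.051305+0.018645i) = -0.000022+0.000004i  (running Σ = -0.000021+0.000004i)
  m=-5: (-0.003356+0.001582i) × (-0.127939+0.120804i) = +0.000238-0.000608i  (running Σ = +0.000217-0.000604i)
  m=-4: (-0.022539+0.008288i) × (-0.106925-0.356727i) = +0.005367+0.007154i  (running Σ = +0.005583+0.006551i)
  m=-3: (-0.106897+0.028927i) × (+0.474924+0.083621i) = -0.053187+0.004799i  (running Σ = -0.047604+0.011350i)
  m=-2: (-0.342270+0.060935i) × (-0.140292+0.188510i) = +0.036531-0.073070i  (running Σ = -0.011073-0.061720i)
  m=-1: (-0.636451+0.056212i) × (+0.126297+0.251427i) = -0.094515-0.152922i  (running Σ = -0.105588-0.214641i)
  m=0: (-0.331314-0.000000i) × (-0.338136+0.000000i) = +0.112029+0.000000i  (running Σ = +0.006441-0.214641i)
  m=1: (+0.636451+0.056212i) × (-0.126297+0.251427i) = -0.094515+0.152922i  (running Σ = -0.088074-0.061720i)
  m=2: (-0.342270-0.060935i) × (-0.140292-0.188510i) = +0.036531+0.073070i  (running Σ = -0.051543+0.011350i)
  m=3: (+0.106897+0.028927i) × (-0.474924+0.083621i) = -0.053187-0.004799i  (running Σ = -0.104730+0.006551i)
  m=4: (-0.022539-0.008288i) × (-0.106925+0.356727i) = +0.005367-0.007154i  (running Σ = -0.099363-0.000604i)
  m=5: (+0.003356+0.001582i) × (+0.127939+0.120804i) = +0.000238+0.000608i  (running Σ = -0.099125+0.000004i)
  m=6: (-0.000347-0.000203i) × (+0.051305-0.018645i) = -0.000022-0.000004i  (running Σ = -0.099147+0.000000i)
  m=7: (+0.000022+0.000016i) × (+0.001192-0.010147i) = +0.000000-0.000000i  (running Σ = -0.099147+0.000000i)
Σ over m = -0.099147+0.000000i; ×(4π/15) → -0.083061+0.000000i. Real part: -0.083061

-0.083061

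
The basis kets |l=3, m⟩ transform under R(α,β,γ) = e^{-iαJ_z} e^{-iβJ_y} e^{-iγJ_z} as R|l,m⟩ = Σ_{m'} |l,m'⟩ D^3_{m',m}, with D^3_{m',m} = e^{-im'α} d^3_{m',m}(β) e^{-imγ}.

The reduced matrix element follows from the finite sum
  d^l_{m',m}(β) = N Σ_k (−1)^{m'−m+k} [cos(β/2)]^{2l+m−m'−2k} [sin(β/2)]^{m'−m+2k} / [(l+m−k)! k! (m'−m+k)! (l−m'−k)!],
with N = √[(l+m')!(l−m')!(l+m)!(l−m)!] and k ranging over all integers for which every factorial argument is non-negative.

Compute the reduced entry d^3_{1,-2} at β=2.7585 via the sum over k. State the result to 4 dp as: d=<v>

d=0.5077

d^3_{1,-2}(β=2.7585) via the finite sum:
c=cos(2.758500/2)=0.190377, s=sin(2.758500/2)=0.981711; N=√[24·2·1·120]=75.894664
k: max(0,(-2)−(1))=0 … min(3+(-2),3−(1))=1
  k=0: (−1)^3·75.8947/(12)·0.1904^3·0.9817^3 = -0.041288
  k=1: (−1)^4·75.8947/(24)·0.1904^1·0.9817^5 = +0.548951
d^3_{1,-2}(2.7585) = -0.041288 +0.548951 = +0.507662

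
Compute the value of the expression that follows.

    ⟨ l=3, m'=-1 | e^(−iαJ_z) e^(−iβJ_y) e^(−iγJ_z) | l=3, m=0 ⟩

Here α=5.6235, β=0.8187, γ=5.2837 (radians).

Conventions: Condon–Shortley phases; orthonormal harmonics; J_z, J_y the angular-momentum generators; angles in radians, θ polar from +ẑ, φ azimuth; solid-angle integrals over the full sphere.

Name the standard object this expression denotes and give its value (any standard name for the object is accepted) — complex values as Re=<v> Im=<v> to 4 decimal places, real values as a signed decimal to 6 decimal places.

Wigner D-matrix element, Re=0.3332 Im=-0.2584

This is a Wigner D-matrix element — the rotation-matrix element ⟨l m'| R(α,β,γ) |l m⟩ in the angular-momentum basis.
D^3_{-1,0}(5.6235,0.8187,5.2837) = e^{-i·-1·5.6235}·d^3_{-1,0}(0.8187)·e^{-i·0·5.2837}. Compute d first:
c=cos(0.818700/2)=0.917380, s=sin(0.818700/2)=0.398013; N=√[2·24·6·6]=41.569219
The bounds max(0,m−m')=1 and min(l+m,l−m')=3 give 3 terms
  k=1: (−1)^0·41.5692/(12)·0.9174^5·0.3980^1 = +0.895847
  k=2: (−1)^1·41.5692/(4)·0.9174^3·0.3980^3 = -0.505885
  k=3: (−1)^2·41.5692/(12)·0.9174^1·0.3980^5 = +0.031741
d^3_{-1,0}(0.8187) = +0.895847 -0.505885 +0.031741 = +0.421704
D = (+0.790185-0.612868i)·(+0.421704)·(+1.000000+0.000000i) = +0.333224-0.258449i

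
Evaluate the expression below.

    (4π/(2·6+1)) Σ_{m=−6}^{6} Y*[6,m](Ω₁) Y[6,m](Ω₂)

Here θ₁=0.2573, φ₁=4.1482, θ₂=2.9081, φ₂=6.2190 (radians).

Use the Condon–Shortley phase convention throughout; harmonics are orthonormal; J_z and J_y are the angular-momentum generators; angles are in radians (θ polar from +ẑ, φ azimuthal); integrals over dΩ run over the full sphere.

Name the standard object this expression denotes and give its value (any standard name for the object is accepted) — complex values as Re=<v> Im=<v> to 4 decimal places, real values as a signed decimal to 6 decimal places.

This sum is the spherical-harmonic addition theorem: it equals the Legendre polynomial P_l(cos γ) of the angle γ between the two directions.
Expand P_6 via completeness: Σ_{m} conj(Y_{6,m}) at Ω₁ times Y_{6,m} at Ω₂ —
  m=-6: (+0.000127-0.000032i) × (+0.000069+0.000028i) = +0.000000+0.000000i  (running Σ = +0.000000+0.000000i)
  m=-5: (-0.000544+0.001639i) × (-0.001024-0.000341i) = +0.000001-0.000001i  (running Σ = +0.000001-0.000001i)
  m=-4: (-0.008801-0.010752i) × (+0.009308+0.002444i) = -0.000056-0.000122i  (running Σ = -0.000055-0.000123i)
  m=-3: (+0.075089-0.009189i) × (-0.057100-0.011133i) = -0.004390-0.000311i  (running Σ = -0.004444-0.000434i)
  m=-2: (-0.117654+0.248352i) × (+0.233882+0.030190i) = -0.035015+0.054533i  (running Σ = -0.039459+0.054099i)
  m=-1: (-0.314827-0.497514i) × (-0.570748-0.036684i) = +0.161436+0.295504i  (running Σ = +0.121977+0.349603i)
  m=0: (+0.422319-0.000000i) × (+0.511986+0.000000i) = +0.216221+0.000000i  (running Σ = +0.338198+0.349603i)
  m=1: (+0.314827-0.497514i) × (+0.570748-0.036684i) = +0.161436-0.295504i  (running Σ = +0.499634+0.054099i)
  m=2: (-0.117654-0.248352i) × (+0.233882-0.030190i) = -0.035015-0.054533i  (running Σ = +0.464620-0.000434i)
  m=3: (-0.075089-0.009189i) × (+0.057100-0.011133i) = -0.004390+0.000311i  (running Σ = +0.460230-0.000123i)
  m=4: (-0.008801+0.010752i) × (+0.009308-0.002444i) = -0.000056+0.000122i  (running Σ = +0.460174-0.000001i)
  m=5: (+0.000544+0.001639i) × (+0.001024-0.000341i) = +0.000001+0.000001i  (running Σ = +0.460175+0.000000i)
  m=6: (+0.000127+0.000032i) × (+0.000069-0.000028i) = +0.000000-0.000000i  (running Σ = +0.460175+0.000000i)
Accumulated sum +0.460175+0.000000i; after 4π/(2l+1) scaling, +0.444826+0.000000i ⇒ P_6 = 0.444826

Legendre polynomial (addition theorem), +0.444826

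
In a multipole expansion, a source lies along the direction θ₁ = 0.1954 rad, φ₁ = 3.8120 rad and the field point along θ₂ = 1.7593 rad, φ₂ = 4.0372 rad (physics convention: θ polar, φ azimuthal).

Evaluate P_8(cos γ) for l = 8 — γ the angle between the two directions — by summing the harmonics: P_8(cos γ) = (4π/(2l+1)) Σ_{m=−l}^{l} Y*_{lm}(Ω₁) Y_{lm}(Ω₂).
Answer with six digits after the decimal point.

0.273395

Expand P_8 via completeness: Σ_{m} conj(Y_{8,m}) at Ω₁ times Y_{8,m} at Ω₂ —
  [-8]  conj(Y_{8,-8})(Ω₁) = +0.000001-0.000001i ; Y_{8,-8}(Ω₂) = +0.284075-0.344809i ; Δ = -0.000000-0.000000i
  [-7]  conj(Y_{8,-7})(Ω₁) = +0.000000+0.000021i ; Y_{8,-7}(Ω₂) = +0.340876+0.004750i ; Δ = +0.000000+0.000007i
  [-6]  conj(Y_{8,-6})(Ω₁) = -0.000172-0.000209i ; Y_{8,-6}(Ω₂) = -0.098278-0.126302i ; Δ = -0.000009+0.000042i
  [-5]  conj(Y_{8,-5})(Ω₁) = +0.002461+0.000526i ; Y_{8,-5}(Ω₂) = +0.080032-0.335229i ; Δ = +0.000373-0.000783i
  [-4]  conj(Y_{8,-4})(Ω₁) = -0.015582+0.007720i ; Y_{8,-4}(Ω₂) = -0.047615+0.022465i ; Δ = +0.000569-0.000718i
  [-3]  conj(Y_{8,-3})(Ω₁) = +0.037686-0.079962i ; Y_{8,-3}(Ω₂) = -0.297560-0.145493i ; Δ = -0.022848+0.018310i
  [-2]  conj(Y_{8,-2})(Ω₁) = +0.071414+0.305024i ; Y_{8,-2}(Ω₂) = +0.000772+0.003446i ; Δ = -0.000996+0.000482i
  [-1]  conj(Y_{8,-1})(Ω₁) = -0.525680-0.416821i ; Y_{8,-1}(Ω₂) = -0.201230+0.251306i ; Δ = +0.210532-0.048230i
  [+0]  conj(Y_{8,0})(Ω₁) = +0.490035-0.000000i ; Y_{8,0}(Ω₂) = -0.010994+0.000000i ; Δ = -0.005387+0.000000i
  [+1]  conj(Y_{8,1})(Ω₁) = +0.525680-0.416821i ; Y_{8,1}(Ω₂) = +0.201230+0.251306i ; Δ = +0.210532+0.048230i
  [+2]  conj(Y_{8,2})(Ω₁) = +0.071414-0.305024i ; Y_{8,2}(Ω₂) = +0.000772-0.003446i ; Δ = -0.000996-0.000482i
  [+3]  conj(Y_{8,3})(Ω₁) = -0.037686-0.079962i ; Y_{8,3}(Ω₂) = +0.297560-0.145493i ; Δ = -0.022848-0.018310i
  [+4]  conj(Y_{8,4})(Ω₁) = -0.015582-0.007720i ; Y_{8,4}(Ω₂) = -0.047615-0.022465i ; Δ = +0.000569+0.000718i
  [+5]  conj(Y_{8,5})(Ω₁) = -0.002461+0.000526i ; Y_{8,5}(Ω₂) = -0.080032-0.335229i ; Δ = +0.000373+0.000783i
  [+6]  conj(Y_{8,6})(Ω₁) = -0.000172+0.000209i ; Y_{8,6}(Ω₂) = -0.098278+0.126302i ; Δ = -0.000009-0.000042i
  [+7]  conj(Y_{8,7})(Ω₁) = -0.000000+0.000021i ; Y_{8,7}(Ω₂) = -0.340876+0.004750i ; Δ = +0.000000-0.000007i
  [+8]  conj(Y_{8,8})(Ω₁) = +0.000001+0.000001i ; Y_{8,8}(Ω₂) = +0.284075+0.344809i ; Δ = -0.000000+0.000000i
Σ over m = +0.369853-0.000000i; ×(4π/17) → +0.273395-0.000000i. Real part: 0.273395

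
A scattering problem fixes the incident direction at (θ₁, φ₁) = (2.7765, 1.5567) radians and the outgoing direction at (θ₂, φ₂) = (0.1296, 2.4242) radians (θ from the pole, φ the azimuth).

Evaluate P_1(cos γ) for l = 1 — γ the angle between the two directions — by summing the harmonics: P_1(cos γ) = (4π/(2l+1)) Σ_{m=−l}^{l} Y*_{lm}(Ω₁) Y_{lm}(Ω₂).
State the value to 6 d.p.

-0.896415

Summing Y*_{l m}(θ₁,φ₁)·Y_{l m}(θ₂,φ₂) over m ∈ [−1, 1]; prefactor 4π/(2·1+1) = 4.188790:
  term(m=-1) = (0.003562, -0.004201)   from Y*(Ω₁)=(0.001739, 0.123342), Y(Ω₂)=(-0.033645, -0.029354)
  term(m=+0) = (-0.221128, -0.000000)   from Y*(Ω₁)=(-0.456399, -0.000000), Y(Ω₂)=(0.484505, 0.000000)
  term(m=+1) = (0.003562, 0.004201)   from Y*(Ω₁)=(-0.001739, 0.123342), Y(Ω₂)=(0.033645, -0.029354)
Total Σ_m = (-0.214003, 0.000000). Multiply by 4.188790: (-0.896415, 0.000000). P_1(cos γ) = -0.896415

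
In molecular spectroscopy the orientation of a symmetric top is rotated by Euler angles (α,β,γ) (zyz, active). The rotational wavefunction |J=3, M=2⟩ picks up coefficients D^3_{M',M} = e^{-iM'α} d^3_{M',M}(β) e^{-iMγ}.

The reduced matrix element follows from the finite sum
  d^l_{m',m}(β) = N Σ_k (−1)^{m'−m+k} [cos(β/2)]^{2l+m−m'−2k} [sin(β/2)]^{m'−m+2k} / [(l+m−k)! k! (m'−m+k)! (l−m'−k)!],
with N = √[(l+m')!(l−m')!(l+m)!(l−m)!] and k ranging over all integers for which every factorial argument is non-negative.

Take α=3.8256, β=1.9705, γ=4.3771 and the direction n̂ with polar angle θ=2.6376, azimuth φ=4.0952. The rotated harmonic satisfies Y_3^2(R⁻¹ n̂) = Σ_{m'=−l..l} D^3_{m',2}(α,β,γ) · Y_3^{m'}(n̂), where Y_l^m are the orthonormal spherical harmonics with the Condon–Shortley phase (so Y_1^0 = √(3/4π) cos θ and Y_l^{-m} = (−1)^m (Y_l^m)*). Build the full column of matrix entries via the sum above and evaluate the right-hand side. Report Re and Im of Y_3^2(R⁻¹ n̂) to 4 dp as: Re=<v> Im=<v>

Need the full column D^3_{m',2} for m'=−3..3 at α=3.8256, β=1.9705, γ=4.3771.
cos(β/2)=0.552655, sin(β/2)=0.833410
d^3_{-3,2}: single k=5 term ⇒ +0.544282;  D = -0.497201+0.221436i
d^3_{-2,2}: k∈[4..5] ⇒ +0.736738 -0.335084 = +0.401655;  D = +0.181114-0.358503i
d^3_{-1,2}: k∈[3..4] ⇒ +0.617971 -0.702665 = -0.084693;  D = -0.018169-0.082722i
d^3_{0,2}: k∈[2..3] ⇒ +0.354890 -0.807056 = -0.452166;  D = +0.354255+0.280994i
d^3_{1,2}: k∈[1..2] ⇒ +0.135872 -0.617971 = -0.482100;  D = -0.482056+0.006474i
d^3_{2,2}: k∈[0..1] ⇒ +0.028492 -0.323969 = -0.295477;  D = +0.226480-0.189772i
d^3_{3,2}: single k=0 term ⇒ -0.105246;  D = -0.019810+0.103365i
Y_3^{m'}(θ=2.6376,φ=4.0952) and Σ D·Y over m':
  (-0.4972+0.2214i)·(+0.0452+0.0130i)  (+0.1811-0.3585i)·(+0.0689+0.1970i)  (-0.0182-0.0827i)·(-0.2560+0.3607i)  (+0.3543+0.2810i)·(-0.2725+0.0000i)  (-0.4821+0.0065i)·(+0.2560+0.3607i)  (+0.2265-0.1898i)·(+0.0689-0.1970i)  (-0.0198+0.1034i)·(-0.0452+0.0130i)
Y_3^2(R⁻¹ n̂) = -0.152238-0.282281i

Re=-0.1522 Im=-0.2823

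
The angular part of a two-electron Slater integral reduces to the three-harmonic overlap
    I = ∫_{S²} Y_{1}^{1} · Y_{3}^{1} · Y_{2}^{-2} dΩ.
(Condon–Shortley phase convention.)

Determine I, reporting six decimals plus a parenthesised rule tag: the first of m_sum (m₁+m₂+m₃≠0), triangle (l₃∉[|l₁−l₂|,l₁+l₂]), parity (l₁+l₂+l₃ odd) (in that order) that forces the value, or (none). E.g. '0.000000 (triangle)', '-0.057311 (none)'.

Checks pass: Σm=0; 6 even; l₃=2∈[2,4].
(2·1+1)(2·3+1)(2·2+1) = 105
Δ: 2! 0! 4! / 7! → 1/105
sum: t=1:−1/4 = -1/4
3j²(1 3 2; 0 0 0) = Δ·Π!·Σ² = 3/35  (sign -1)
sum: t=0:+1/48 = 1/48
3j²(1 3 2; 1 1 -2) = Δ·Π!·Σ² = 1/105  (sign +1)
combine: 4πI² = 105·3/35·1/105 = 3/35
take √, sign -1: I = -0.08258890
No selection rule forces the value: the integral is nonzero (none).

-0.082589 (none)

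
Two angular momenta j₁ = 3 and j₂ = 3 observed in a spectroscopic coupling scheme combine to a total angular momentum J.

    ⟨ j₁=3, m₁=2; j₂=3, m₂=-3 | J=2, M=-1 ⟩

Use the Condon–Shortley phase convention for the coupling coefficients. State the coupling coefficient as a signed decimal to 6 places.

+√(25/84) = +0.545545

√[5·4!2!2!/9! · 5!1!0!6!1!3!] = √(4800/7)
  +(−1)^0/∏(0,4,1,0,1,2)! = 1/48  (running 1/48)
⟨..|..⟩ = √(4800/7)·(1/48) = +0.545545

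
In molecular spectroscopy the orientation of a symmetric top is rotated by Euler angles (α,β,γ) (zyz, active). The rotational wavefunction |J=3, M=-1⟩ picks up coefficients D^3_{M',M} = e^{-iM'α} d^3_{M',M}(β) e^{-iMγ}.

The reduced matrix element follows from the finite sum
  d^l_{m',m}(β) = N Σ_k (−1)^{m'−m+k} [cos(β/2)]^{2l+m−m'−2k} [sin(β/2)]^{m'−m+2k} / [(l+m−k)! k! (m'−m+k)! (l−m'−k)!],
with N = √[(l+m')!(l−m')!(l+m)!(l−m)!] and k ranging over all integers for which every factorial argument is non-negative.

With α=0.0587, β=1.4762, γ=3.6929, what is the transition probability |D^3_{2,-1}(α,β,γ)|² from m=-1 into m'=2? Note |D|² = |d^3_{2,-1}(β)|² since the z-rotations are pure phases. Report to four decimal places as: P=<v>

First d^3_{2,-1}(β=1.4762), then the phase factors e^{-i(2)α} and e^{-i(-1)γ}:
With c≡cos(β/2)=0.739748 and s≡sin(β/2)=0.672884, N=[120·1·2·24]^{1/2}=75.894664
k∈{0,1} keeps every argument non-negative
  k=0: (−1)^3·75.8947/(12)·0.7397^3·0.6729^3 = -0.780013
  k=1: (−1)^4·75.8947/(24)·0.7397^1·0.6729^5 = +0.322689
d^3_{2,-1}(1.4762) = -0.780013 +0.322689 = -0.457324
|D^3_{2,-1}|² = |d^3_{2,-1}(β)|² = (-0.457324)² = 0.209146 (the z-rotation phases have unit modulus)

P=0.2091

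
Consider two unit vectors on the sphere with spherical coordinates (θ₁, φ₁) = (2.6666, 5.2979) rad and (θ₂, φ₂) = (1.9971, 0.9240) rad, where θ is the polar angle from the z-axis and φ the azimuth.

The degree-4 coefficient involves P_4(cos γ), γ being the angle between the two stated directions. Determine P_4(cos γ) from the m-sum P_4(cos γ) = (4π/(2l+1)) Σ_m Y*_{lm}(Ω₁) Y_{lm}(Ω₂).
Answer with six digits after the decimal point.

0.189684

Addition theorem: P_4(cos γ) = (4π/9) Σ_m Y*_{lm}(Ω₁) Y_{lm}(Ω₂), m = −4…4:
  m=-4: (-0.01349 + 0.01388j) × (-0.25858 + 0.16011j) = 0.00127 - 0.00575j  (running Σ = 0.00127 - 0.00575j)
  m=-3: (0.10464 + 0.01966j) × (0.36429 + 0.14113j) = 0.03534 + 0.02193j  (running Σ = 0.03661 + 0.01618j)
  m=-2: (-0.12352 - 0.29234j) × (-0.01495 - 0.05253j) = -0.01351 + 0.01086j  (running Σ = 0.02310 + 0.02704j)
  m=-1: (-0.26964 + 0.40665j) × (0.19354 - 0.25629j) = 0.05204 + 0.14781j  (running Σ = 0.07514 + 0.17485j)
  m=0: (0.12324 + 0.00000j) × (-0.11704 + 0.00000j) = -0.01442 + 0.00000j  (running Σ = 0.06071 + 0.17485j)
  m=1: (0.26964 + 0.40665j) × (-0.19354 - 0.25629j) = 0.05204 - 0.14781j  (running Σ = 0.11275 + 0.02704j)
  m=2: (-0.12352 + 0.29234j) × (-0.01495 + 0.05253j) = -0.01351 - 0.01086j  (running Σ = 0.09924 + 0.01618j)
  m=3: (-0.10464 + 0.01966j) × (-0.36429 + 0.14113j) = 0.03534 - 0.02193j  (running Σ = 0.13458 - 0.00575j)
  m=4: (-0.01349 - 0.01388j) × (-0.25858 - 0.16011j) = 0.00127 + 0.00575j  (running Σ = 0.13585 + 0.00000j)
Total Σ_m = 0.13585 + 0.00000j. Multiply by 1.396263: 0.18968 + 0.00000j. P_4(cos γ) = 0.189684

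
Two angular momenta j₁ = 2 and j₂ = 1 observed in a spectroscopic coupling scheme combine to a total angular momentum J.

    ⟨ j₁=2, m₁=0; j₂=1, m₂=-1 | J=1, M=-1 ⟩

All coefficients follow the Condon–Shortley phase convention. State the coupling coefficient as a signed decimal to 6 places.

+√(1/10) ≈ +0.316228

triangle: 2!*2!*0!/5! = 4/120
(j±m)!: 2!*2!*0!*2!*0!*2! = 16
prefactor² = (2J+1)*Δ*N² = 8/5
  k=0: +1/(0!*2!*2!*0!*0!*0!) = 1/4
Σ = 1/4  ⇒  CG² = 8/5*(1/4)² = 1/10
CG = +√(1/10) = +0.316228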